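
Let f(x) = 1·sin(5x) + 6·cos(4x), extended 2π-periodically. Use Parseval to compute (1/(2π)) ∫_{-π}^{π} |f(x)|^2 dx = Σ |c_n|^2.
Σ |c_n|^2 = 37/2

Expand |f|^2 and use orthogonality of {sin(nx), cos(mx)} on [-π, π]:
  ∫_{-π}^{π} sin(nx)^2 dx = π, ∫ cos(mx)^2 dx = π, and cross terms integrate to 0.
So ∫_{-π}^{π} f(x)^2 dx = 1^2 · π + 6^2 · π = (1 + 36)π.
Divide by 2π: (1 + 36)/2 = 37/2.
By Parseval, this equals Σ |c_n|^2.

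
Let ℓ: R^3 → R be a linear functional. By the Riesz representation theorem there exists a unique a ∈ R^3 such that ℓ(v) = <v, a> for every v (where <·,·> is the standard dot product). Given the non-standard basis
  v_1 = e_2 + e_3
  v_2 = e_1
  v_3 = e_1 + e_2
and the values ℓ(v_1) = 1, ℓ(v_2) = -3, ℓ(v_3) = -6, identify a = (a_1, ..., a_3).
a = (-3, -3, 4)

Write a = (a_1, ..., a_3) in the standard basis. For each basis vector v_i, ℓ(v_i) = <v_i, a> is a linear equation in the a_j's. Collect the n equations into a matrix system V a = ℓ, where row i of V is v_i (expressed in the standard basis). Since V is invertible (lower-triangular with 1s on the diagonal, up to permutation), solve by back-substitution:
  V =
[[0, 1, 1],
 [1, 0, 0],
 [1, 1, 0]]
  V a = (1, -3, -6)
Solving gives a = (-3, -3, 4).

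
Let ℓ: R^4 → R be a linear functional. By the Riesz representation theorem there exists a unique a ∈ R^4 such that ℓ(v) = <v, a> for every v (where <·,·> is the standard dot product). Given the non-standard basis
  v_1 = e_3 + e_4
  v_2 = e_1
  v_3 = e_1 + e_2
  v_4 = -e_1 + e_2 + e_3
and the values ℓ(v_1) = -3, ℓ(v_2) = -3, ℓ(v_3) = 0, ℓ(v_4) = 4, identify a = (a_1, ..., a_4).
a = (-3, 3, -2, -1)

Write a = (a_1, ..., a_4) in the standard basis. For each basis vector v_i, ℓ(v_i) = <v_i, a> is a linear equation in the a_j's. Collect the n equations into a matrix system V a = ℓ, where row i of V is v_i (expressed in the standard basis). Since V is invertible (lower-triangular with 1s on the diagonal, up to permutation), solve by back-substitution:
  V =
[[0, 0, 1, 1],
 [1, 0, 0, 0],
 [1, 1, 0, 0],
 [-1, 1, 1, 0]]
  V a = (-3, -3, 0, 4)
Solving gives a = (-3, 3, -2, -1).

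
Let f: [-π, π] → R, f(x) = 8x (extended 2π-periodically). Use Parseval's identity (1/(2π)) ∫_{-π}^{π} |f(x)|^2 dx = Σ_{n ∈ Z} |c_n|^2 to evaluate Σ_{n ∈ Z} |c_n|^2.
Σ |c_n|^2 = 64π^2/3

Expand and integrate term by term over [-π, π]:
  ∫ (8x)^2 dx = 64·(2π^3/3); ∫ 2·8·(0)·x dx = 0 (odd integrand); ∫ 0^2 dx = 0·2π.
So (1/(2π)) ∫_{-π}^{π} (8x)^2 dx = 64π^2/3 + 0 = 64π^2/3.
Parseval ⇒ Σ |c_n|^2 = 64π^2/3.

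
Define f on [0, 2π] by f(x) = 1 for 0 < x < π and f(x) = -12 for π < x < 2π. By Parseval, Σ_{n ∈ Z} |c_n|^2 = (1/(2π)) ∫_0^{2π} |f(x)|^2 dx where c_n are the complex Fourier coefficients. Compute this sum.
Σ |c_n|^2 = 145/2

Parseval equates the L^2 energy of f (normalised by 1/(2π)) with the ℓ^2 sum of its Fourier coefficients: (1/(2π)) ∫_0^{2π} |f|^2 = Σ |c_n|^2.
Compute the left side: (1/(2π)) [∫_0^π 1^2 dx + ∫_π^{2π} (-12)^2 dx] = (1/(2π)) · (1π + 144π) = (1 + 144)/2 = 145/2.
So Σ_{n ∈ Z} |c_n|^2 = 145/2.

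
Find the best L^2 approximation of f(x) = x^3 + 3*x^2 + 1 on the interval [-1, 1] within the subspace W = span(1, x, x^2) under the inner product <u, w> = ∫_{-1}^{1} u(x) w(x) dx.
g(x) = 3*x^2 + 3*x/5 + 1

The best approximation g ∈ W is the orthogonal projection of f onto W. Writing g = a_0 + a_1 x + a_2 x^2, the coefficients solve the normal equations G · a = b where
  G_{ij} = <φ_i, φ_j> and b_i = <f, φ_i>, with φ_0 = 1, φ_1 = x, φ_2 = x^2.
G =
  [2, 0, 2/3]
  [0, 2/3, 0]
  [2/3, 0, 2/5],
b = (4, 2/5, 28/15).
Solving gives a_0 = 1, a_1 = 3/5, a_2 = 3, so
  g(x) = 3*x^2 + 3*x/5 + 1.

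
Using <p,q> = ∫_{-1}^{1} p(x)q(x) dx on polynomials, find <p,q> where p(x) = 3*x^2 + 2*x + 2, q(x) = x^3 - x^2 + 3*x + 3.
<p,q> = 304/15

Expand the product: p(x)·q(x) = 3*x^5 - x^4 + 9*x^3 + 13*x^2 + 12*x + 6.
∫_{-1}^{1} of each monomial x^k gives [2/(k+1) if k even, 0 if k odd]. Integrating term-by-term (or equivalently evaluating the antiderivative F(x) = x^6/2 - x^5/5 + 9*x^4/4 + 13*x^3/3 + 6*x^2 + 6*x at the endpoints):
  F(1) − F(−1) = 1133/60 − (-83/60) = 304/15.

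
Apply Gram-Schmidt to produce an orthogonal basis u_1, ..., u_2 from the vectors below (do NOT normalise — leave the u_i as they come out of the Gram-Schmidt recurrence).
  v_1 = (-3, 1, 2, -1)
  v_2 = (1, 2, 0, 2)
Orthogonal basis:
  u_1 = (-3, 1, 2, -1)
  u_2 = (2/5, 11/5, 2/5, 9/5)

Apply the Gram-Schmidt recurrence
  u_1 = v_1
  u_i = v_i − Σ_{j<i} ((v_i · u_j) / (u_j · u_j)) · u_j.

Step by step this gives:
  u_1 = (-3, 1, 2, -1)
  u_2 = (2/5, 11/5, 2/5, 9/5)

Orthogonality check:
  u_2 · u_1 = 0 (should be 0)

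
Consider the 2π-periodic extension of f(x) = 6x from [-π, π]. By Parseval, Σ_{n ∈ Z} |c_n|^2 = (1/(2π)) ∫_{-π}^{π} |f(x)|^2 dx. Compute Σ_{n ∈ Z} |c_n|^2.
Σ |c_n|^2 = 12π^2

Expand and integrate term by term over [-π, π]:
  ∫ (6x)^2 dx = 36·(2π^3/3); ∫ 2·6·(0)·x dx = 0 (odd integrand); ∫ 0^2 dx = 0·2π.
So (1/(2π)) ∫_{-π}^{π} (6x)^2 dx = 36π^2/3 + 0 = 12π^2.
Parseval ⇒ Σ |c_n|^2 = 12π^2.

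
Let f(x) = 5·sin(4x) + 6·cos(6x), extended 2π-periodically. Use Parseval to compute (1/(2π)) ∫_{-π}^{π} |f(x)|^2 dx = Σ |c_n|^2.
Σ |c_n|^2 = 61/2

Expand |f|^2 and use orthogonality of {sin(nx), cos(mx)} on [-π, π]:
  ∫_{-π}^{π} sin(nx)^2 dx = π, ∫ cos(mx)^2 dx = π, and cross terms integrate to 0.
So ∫_{-π}^{π} f(x)^2 dx = 5^2 · π + 6^2 · π = (25 + 36)π.
Divide by 2π: (25 + 36)/2 = 61/2.
By Parseval, this equals Σ |c_n|^2.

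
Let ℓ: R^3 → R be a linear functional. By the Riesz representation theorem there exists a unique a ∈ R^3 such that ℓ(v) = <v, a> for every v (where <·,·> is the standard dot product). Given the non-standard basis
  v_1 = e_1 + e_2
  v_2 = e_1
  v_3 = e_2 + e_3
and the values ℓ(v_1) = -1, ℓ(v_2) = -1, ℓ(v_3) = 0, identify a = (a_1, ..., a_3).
a = (-1, 0, 0)

Write a = (a_1, ..., a_3) in the standard basis. For each basis vector v_i, ℓ(v_i) = <v_i, a> is a linear equation in the a_j's. Collect the n equations into a matrix system V a = ℓ, where row i of V is v_i (expressed in the standard basis). Since V is invertible (lower-triangular with 1s on the diagonal, up to permutation), solve by back-substitution:
  V =
[[1, 1, 0],
 [1, 0, 0],
 [0, 1, 1]]
  V a = (-1, -1, 0)
Solving gives a = (-1, 0, 0).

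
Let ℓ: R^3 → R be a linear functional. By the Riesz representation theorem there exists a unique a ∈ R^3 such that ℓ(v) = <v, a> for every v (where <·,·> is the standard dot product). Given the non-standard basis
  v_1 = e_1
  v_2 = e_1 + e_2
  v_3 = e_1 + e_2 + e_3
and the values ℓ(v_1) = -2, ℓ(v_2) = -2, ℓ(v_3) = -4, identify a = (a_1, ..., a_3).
a = (-2, 0, -2)

Write a = (a_1, ..., a_3) in the standard basis. For each basis vector v_i, ℓ(v_i) = <v_i, a> is a linear equation in the a_j's. Collect the n equations into a matrix system V a = ℓ, where row i of V is v_i (expressed in the standard basis). Since V is invertible (lower-triangular with 1s on the diagonal, up to permutation), solve by back-substitution:
  V =
[[1, 0, 0],
 [1, 1, 0],
 [1, 1, 1]]
  V a = (-2, -2, -4)
Solving gives a = (-2, 0, -2).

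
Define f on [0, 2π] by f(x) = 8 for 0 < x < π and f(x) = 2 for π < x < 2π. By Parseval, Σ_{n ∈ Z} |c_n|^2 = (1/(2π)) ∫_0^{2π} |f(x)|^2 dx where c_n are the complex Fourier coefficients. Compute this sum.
Σ |c_n|^2 = 34

Parseval equates the L^2 energy of f (normalised by 1/(2π)) with the ℓ^2 sum of its Fourier coefficients: (1/(2π)) ∫_0^{2π} |f|^2 = Σ |c_n|^2.
Compute the left side: (1/(2π)) [∫_0^π 8^2 dx + ∫_π^{2π} 2^2 dx] = (1/(2π)) · (64π + 4π) = (64 + 4)/2 = 34.
So Σ_{n ∈ Z} |c_n|^2 = 34.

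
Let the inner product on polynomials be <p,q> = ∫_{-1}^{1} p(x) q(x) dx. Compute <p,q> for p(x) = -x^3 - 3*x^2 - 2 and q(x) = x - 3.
<p,q> = 88/5

Expand the product: p(x)·q(x) = -x^4 + 9*x^2 - 2*x + 6.
∫_{-1}^{1} of each monomial x^k gives [2/(k+1) if k even, 0 if k odd]. Integrating term-by-term (or equivalently evaluating the antiderivative F(x) = -x^5/5 + 3*x^3 - x^2 + 6*x at the endpoints):
  F(1) − F(−1) = 39/5 − (-49/5) = 88/5.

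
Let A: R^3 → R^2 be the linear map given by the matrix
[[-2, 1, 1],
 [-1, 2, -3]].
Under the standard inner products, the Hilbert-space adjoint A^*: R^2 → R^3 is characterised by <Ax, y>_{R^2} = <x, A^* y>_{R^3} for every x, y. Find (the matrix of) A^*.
A^* = A^T =
[[-2, -1],
 [1, 2],
 [1, -3]]

For real matrices with standard dot products, the defining identity <Ax, y> = <x, A^* y> gives (Ax)^T y = x^T (A^*) y, i.e. x^T A^T y = x^T (A^*) y. Since this holds for all x, y, we must have A^* = A^T. Therefore
A^* =
[[-2, -1],
 [1, 2],
 [1, -3]].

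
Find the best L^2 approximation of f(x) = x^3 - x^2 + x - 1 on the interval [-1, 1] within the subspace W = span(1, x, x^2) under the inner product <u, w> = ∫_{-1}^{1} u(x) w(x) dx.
g(x) = -x^2 + 8*x/5 - 1

The best approximation g ∈ W is the orthogonal projection of f onto W. Writing g = a_0 + a_1 x + a_2 x^2, the coefficients solve the normal equations G · a = b where
  G_{ij} = <φ_i, φ_j> and b_i = <f, φ_i>, with φ_0 = 1, φ_1 = x, φ_2 = x^2.
G =
  [2, 0, 2/3]
  [0, 2/3, 0]
  [2/3, 0, 2/5],
b = (-8/3, 16/15, -16/15).
Solving gives a_0 = -1, a_1 = 8/5, a_2 = -1, so
  g(x) = -x^2 + 8*x/5 - 1.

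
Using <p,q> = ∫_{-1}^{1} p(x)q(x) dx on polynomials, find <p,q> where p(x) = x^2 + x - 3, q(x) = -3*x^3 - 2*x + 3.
<p,q> = -278/15

Expand the product: p(x)·q(x) = -3*x^5 - 3*x^4 + 7*x^3 + x^2 + 9*x - 9.
∫_{-1}^{1} of each monomial x^k gives [2/(k+1) if k even, 0 if k odd]. Integrating term-by-term (or equivalently evaluating the antiderivative F(x) = -x^6/2 - 3*x^5/5 + 7*x^4/4 + x^3/3 + 9*x^2/2 - 9*x at the endpoints):
  F(1) − F(−1) = -211/60 − (901/60) = -278/15.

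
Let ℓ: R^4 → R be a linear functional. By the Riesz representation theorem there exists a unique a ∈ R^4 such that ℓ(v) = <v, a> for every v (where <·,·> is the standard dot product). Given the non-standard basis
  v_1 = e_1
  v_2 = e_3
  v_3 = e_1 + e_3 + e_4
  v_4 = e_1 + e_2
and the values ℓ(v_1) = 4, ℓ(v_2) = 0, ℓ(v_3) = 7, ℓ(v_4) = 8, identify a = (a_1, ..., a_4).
a = (4, 4, 0, 3)

Write a = (a_1, ..., a_4) in the standard basis. For each basis vector v_i, ℓ(v_i) = <v_i, a> is a linear equation in the a_j's. Collect the n equations into a matrix system V a = ℓ, where row i of V is v_i (expressed in the standard basis). Since V is invertible (lower-triangular with 1s on the diagonal, up to permutation), solve by back-substitution:
  V =
[[1, 0, 0, 0],
 [0, 0, 1, 0],
 [1, 0, 1, 1],
 [1, 1, 0, 0]]
  V a = (4, 0, 7, 8)
Solving gives a = (4, 4, 0, 3).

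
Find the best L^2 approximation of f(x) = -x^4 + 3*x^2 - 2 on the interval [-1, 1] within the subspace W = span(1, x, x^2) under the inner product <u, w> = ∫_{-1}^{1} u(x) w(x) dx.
g(x) = 15*x^2/7 - 67/35

The best approximation g ∈ W is the orthogonal projection of f onto W. Writing g = a_0 + a_1 x + a_2 x^2, the coefficients solve the normal equations G · a = b where
  G_{ij} = <φ_i, φ_j> and b_i = <f, φ_i>, with φ_0 = 1, φ_1 = x, φ_2 = x^2.
G =
  [2, 0, 2/3]
  [0, 2/3, 0]
  [2/3, 0, 2/5],
b = (-12/5, 0, -44/105).
Solving gives a_0 = -67/35, a_1 = 0, a_2 = 15/7, so
  g(x) = 15*x^2/7 - 67/35.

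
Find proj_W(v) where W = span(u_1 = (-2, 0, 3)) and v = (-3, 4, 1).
proj_W(v) = (-18/13, 0, 27/13)

Set up U = [u_1 | ... | u_1] ∈ R^(3×1). The projector onto W = col(U) is P = U (U^T U)^(-1) U^T.
Compute U^T U =
  [13],
and U^T v = (9).
Solve U^T U · c = U^T v for the coefficients: c = (9/13). The projection is proj_W(v) = U c.
Check: (v - proj_W(v)) · u_1 = 0  (should be 0).
Result: proj_W(v) = (-18/13, 0, 27/13).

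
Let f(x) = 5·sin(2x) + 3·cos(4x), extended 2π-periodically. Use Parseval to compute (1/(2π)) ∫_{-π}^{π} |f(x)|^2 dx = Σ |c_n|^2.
Σ |c_n|^2 = 17

Expand |f|^2 and use orthogonality of {sin(nx), cos(mx)} on [-π, π]:
  ∫_{-π}^{π} sin(nx)^2 dx = π, ∫ cos(mx)^2 dx = π, and cross terms integrate to 0.
So ∫_{-π}^{π} f(x)^2 dx = 5^2 · π + 3^2 · π = (25 + 9)π.
Divide by 2π: (25 + 9)/2 = 17.
By Parseval, this equals Σ |c_n|^2.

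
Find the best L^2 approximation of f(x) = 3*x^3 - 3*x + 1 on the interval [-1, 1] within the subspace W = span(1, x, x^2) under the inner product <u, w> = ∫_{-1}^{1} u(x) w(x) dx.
g(x) = 1 - 6*x/5

The best approximation g ∈ W is the orthogonal projection of f onto W. Writing g = a_0 + a_1 x + a_2 x^2, the coefficients solve the normal equations G · a = b where
  G_{ij} = <φ_i, φ_j> and b_i = <f, φ_i>, with φ_0 = 1, φ_1 = x, φ_2 = x^2.
G =
  [2, 0, 2/3]
  [0, 2/3, 0]
  [2/3, 0, 2/5],
b = (2, -4/5, 2/3).
Solving gives a_0 = 1, a_1 = -6/5, a_2 = 0, so
  g(x) = 1 - 6*x/5.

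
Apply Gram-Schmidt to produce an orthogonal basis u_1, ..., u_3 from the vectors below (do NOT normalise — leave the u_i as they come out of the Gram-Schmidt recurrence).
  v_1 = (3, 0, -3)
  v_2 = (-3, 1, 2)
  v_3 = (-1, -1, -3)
Orthogonal basis:
  u_1 = (3, 0, -3)
  u_2 = (-1/2, 1, -1/2)
  u_3 = (-5/3, -5/3, -5/3)

Apply the Gram-Schmidt recurrence
  u_1 = v_1
  u_i = v_i − Σ_{j<i} ((v_i · u_j) / (u_j · u_j)) · u_j.

Step by step this gives:
  u_1 = (3, 0, -3)
  u_2 = (-1/2, 1, -1/2)
  u_3 = (-5/3, -5/3, -5/3)

Orthogonality check:
  u_2 · u_1 = 0 (should be 0)
  u_3 · u_1 = 0 (should be 0)
  u_3 · u_2 = 0 (should be 0)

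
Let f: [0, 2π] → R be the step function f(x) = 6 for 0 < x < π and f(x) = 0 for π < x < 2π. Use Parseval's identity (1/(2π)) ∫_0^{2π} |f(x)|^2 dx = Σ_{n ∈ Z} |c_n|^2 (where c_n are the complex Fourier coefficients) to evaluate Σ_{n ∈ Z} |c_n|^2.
Σ |c_n|^2 = 18

Parseval equates the L^2 energy of f (normalised by 1/(2π)) with the ℓ^2 sum of its Fourier coefficients: (1/(2π)) ∫_0^{2π} |f|^2 = Σ |c_n|^2.
Compute the left side: (1/(2π)) [∫_0^π 6^2 dx + ∫_π^{2π} 0^2 dx] = (1/(2π)) · (36π + 0π) = (36 + 0)/2 = 18.
So Σ_{n ∈ Z} |c_n|^2 = 18.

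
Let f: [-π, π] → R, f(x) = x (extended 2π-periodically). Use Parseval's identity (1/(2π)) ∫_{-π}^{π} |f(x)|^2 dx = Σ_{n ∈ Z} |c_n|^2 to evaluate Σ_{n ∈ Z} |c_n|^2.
Σ |c_n|^2 = π^2/3

Expand and integrate term by term over [-π, π]:
  ∫ (x)^2 dx = 1·(2π^3/3); ∫ 2·1·(0)·x dx = 0 (odd integrand); ∫ 0^2 dx = 0·2π.
So (1/(2π)) ∫_{-π}^{π} (x)^2 dx = 1π^2/3 + 0 = π^2/3.
Parseval ⇒ Σ |c_n|^2 = π^2/3.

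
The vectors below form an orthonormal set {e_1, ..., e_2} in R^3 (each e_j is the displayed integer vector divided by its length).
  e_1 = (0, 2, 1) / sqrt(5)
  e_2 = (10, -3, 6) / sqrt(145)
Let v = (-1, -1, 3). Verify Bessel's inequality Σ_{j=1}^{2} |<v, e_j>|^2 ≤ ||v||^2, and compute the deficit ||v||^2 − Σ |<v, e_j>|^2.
Σ |<v, e_j>|^2 = 30/29; ||v||^2 = 11; deficit = 289/29

Write each e_j = u_j / sqrt(<u_j, u_j>) where u_j is the displayed integer vector. Then <v, e_j> = <v, u_j> / sqrt(<u_j, u_j>), so |<v, e_j>|^2 = <v, u_j>^2 / <u_j, u_j>.
Coefficients: <v, e_1> = 1/sqrt(5), <v, e_2> = 11/sqrt(145).
Square and sum: Σ |<v, e_j>|^2 = 30/29.
Compute ||v||^2 = v·v = 11.
Deficit = 11 − 30/29 = 289/29 ≥ 0, confirming Bessel's inequality. (The deficit equals ||v − Σ <v,e_j> e_j||^2, the squared distance from v to span{e_j}.)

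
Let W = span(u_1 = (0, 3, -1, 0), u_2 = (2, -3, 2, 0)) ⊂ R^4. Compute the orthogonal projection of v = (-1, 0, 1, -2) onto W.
proj_W(v) = (-22/49, -18/49, -5/49, 0)

Set up U = [u_1 | ... | u_2] ∈ R^(4×2). The projector onto W = col(U) is P = U (U^T U)^(-1) U^T.
Compute U^T U =
  [10, -11]
  [-11, 17],
and U^T v = (-1, 0).
Solve U^T U · c = U^T v for the coefficients: c = (-17/49, -11/49). The projection is proj_W(v) = U c.
Check: (v - proj_W(v)) · u_1 = 0  (should be 0).
Check: (v - proj_W(v)) · u_2 = 0  (should be 0).
Result: proj_W(v) = (-22/49, -18/49, -5/49, 0).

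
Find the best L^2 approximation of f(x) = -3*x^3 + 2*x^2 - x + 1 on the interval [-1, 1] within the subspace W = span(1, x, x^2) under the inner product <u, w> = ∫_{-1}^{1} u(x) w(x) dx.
g(x) = 2*x^2 - 14*x/5 + 1

The best approximation g ∈ W is the orthogonal projection of f onto W. Writing g = a_0 + a_1 x + a_2 x^2, the coefficients solve the normal equations G · a = b where
  G_{ij} = <φ_i, φ_j> and b_i = <f, φ_i>, with φ_0 = 1, φ_1 = x, φ_2 = x^2.
G =
  [2, 0, 2/3]
  [0, 2/3, 0]
  [2/3, 0, 2/5],
b = (10/3, -28/15, 22/15).
Solving gives a_0 = 1, a_1 = -14/5, a_2 = 2, so
  g(x) = 2*x^2 - 14*x/5 + 1.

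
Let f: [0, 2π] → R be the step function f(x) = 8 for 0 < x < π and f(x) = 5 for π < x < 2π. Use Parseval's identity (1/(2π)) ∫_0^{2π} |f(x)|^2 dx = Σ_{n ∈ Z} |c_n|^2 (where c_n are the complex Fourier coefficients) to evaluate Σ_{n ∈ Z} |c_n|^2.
Σ |c_n|^2 = 89/2

Parseval equates the L^2 energy of f (normalised by 1/(2π)) with the ℓ^2 sum of its Fourier coefficients: (1/(2π)) ∫_0^{2π} |f|^2 = Σ |c_n|^2.
Compute the left side: (1/(2π)) [∫_0^π 8^2 dx + ∫_π^{2π} 5^2 dx] = (1/(2π)) · (64π + 25π) = (64 + 25)/2 = 89/2.
So Σ_{n ∈ Z} |c_n|^2 = 89/2.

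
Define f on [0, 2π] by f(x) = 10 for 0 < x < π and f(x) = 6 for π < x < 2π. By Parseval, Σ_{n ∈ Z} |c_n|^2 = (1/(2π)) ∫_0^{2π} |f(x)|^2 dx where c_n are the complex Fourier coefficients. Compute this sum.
Σ |c_n|^2 = 68

Parseval equates the L^2 energy of f (normalised by 1/(2π)) with the ℓ^2 sum of its Fourier coefficients: (1/(2π)) ∫_0^{2π} |f|^2 = Σ |c_n|^2.
Compute the left side: (1/(2π)) [∫_0^π 10^2 dx + ∫_π^{2π} 6^2 dx] = (1/(2π)) · (100π + 36π) = (100 + 36)/2 = 68.
So Σ_{n ∈ Z} |c_n|^2 = 68.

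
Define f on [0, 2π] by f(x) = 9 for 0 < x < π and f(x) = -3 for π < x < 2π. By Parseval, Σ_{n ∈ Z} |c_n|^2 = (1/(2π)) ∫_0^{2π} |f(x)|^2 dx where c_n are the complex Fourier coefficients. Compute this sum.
Σ |c_n|^2 = 45

Parseval equates the L^2 energy of f (normalised by 1/(2π)) with the ℓ^2 sum of its Fourier coefficients: (1/(2π)) ∫_0^{2π} |f|^2 = Σ |c_n|^2.
Compute the left side: (1/(2π)) [∫_0^π 9^2 dx + ∫_π^{2π} (-3)^2 dx] = (1/(2π)) · (81π + 9π) = (81 + 9)/2 = 45.
So Σ_{n ∈ Z} |c_n|^2 = 45.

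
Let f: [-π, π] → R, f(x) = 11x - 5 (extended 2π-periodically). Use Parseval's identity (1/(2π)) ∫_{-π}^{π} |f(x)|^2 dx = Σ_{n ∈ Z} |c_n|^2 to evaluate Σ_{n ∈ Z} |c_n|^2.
Σ |c_n|^2 = 121π^2/3 + 25

Expand and integrate term by term over [-π, π]:
  ∫ (11x)^2 dx = 121·(2π^3/3); ∫ 2·11·(-5)·x dx = 0 (odd integrand); ∫ (-5)^2 dx = 25·2π.
So (1/(2π)) ∫_{-π}^{π} (11x - 5)^2 dx = 121π^2/3 + 25 = 121π^2/3 + 25.
Parseval ⇒ Σ |c_n|^2 = 121π^2/3 + 25.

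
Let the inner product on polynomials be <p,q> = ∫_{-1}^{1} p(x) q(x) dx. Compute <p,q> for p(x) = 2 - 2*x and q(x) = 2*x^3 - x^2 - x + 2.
<p,q> = 32/5

Expand the product: p(x)·q(x) = -4*x^4 + 6*x^3 - 6*x + 4.
∫_{-1}^{1} of each monomial x^k gives [2/(k+1) if k even, 0 if k odd]. Integrating term-by-term (or equivalently evaluating the antiderivative F(x) = -4*x^5/5 + 3*x^4/2 - 3*x^2 + 4*x at the endpoints):
  F(1) − F(−1) = 17/10 − (-47/10) = 32/5.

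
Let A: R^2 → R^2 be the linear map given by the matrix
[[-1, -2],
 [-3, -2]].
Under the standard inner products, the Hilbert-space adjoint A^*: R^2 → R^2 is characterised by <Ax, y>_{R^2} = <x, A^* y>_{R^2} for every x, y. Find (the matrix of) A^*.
A^* = A^T =
[[-1, -3],
 [-2, -2]]

For real matrices with standard dot products, the defining identity <Ax, y> = <x, A^* y> gives (Ax)^T y = x^T (A^*) y, i.e. x^T A^T y = x^T (A^*) y. Since this holds for all x, y, we must have A^* = A^T. Therefore
A^* =
[[-1, -3],
 [-2, -2]].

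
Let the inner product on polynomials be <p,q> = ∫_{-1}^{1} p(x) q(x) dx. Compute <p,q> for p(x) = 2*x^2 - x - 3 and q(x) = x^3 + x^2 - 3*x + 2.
<p,q> = -134/15

Expand the product: p(x)·q(x) = 2*x^5 + x^4 - 10*x^3 + 4*x^2 + 7*x - 6.
∫_{-1}^{1} of each monomial x^k gives [2/(k+1) if k even, 0 if k odd]. Integrating term-by-term (or equivalently evaluating the antiderivative F(x) = x^6/3 + x^5/5 - 5*x^4/2 + 4*x^3/3 + 7*x^2/2 - 6*x at the endpoints):
  F(1) − F(−1) = -47/15 − (29/5) = -134/15.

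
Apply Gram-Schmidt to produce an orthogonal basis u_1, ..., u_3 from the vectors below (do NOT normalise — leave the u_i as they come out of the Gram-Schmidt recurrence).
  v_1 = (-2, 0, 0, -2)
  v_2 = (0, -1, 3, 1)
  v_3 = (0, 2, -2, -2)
Orthogonal basis:
  u_1 = (-2, 0, 0, -2)
  u_2 = (-1/2, -1, 3, 1/2)
  u_3 = (4/7, 8/7, 4/7, -4/7)

Apply the Gram-Schmidt recurrence
  u_1 = v_1
  u_i = v_i − Σ_{j<i} ((v_i · u_j) / (u_j · u_j)) · u_j.

Step by step this gives:
  u_1 = (-2, 0, 0, -2)
  u_2 = (-1/2, -1, 3, 1/2)
  u_3 = (4/7, 8/7, 4/7, -4/7)

Orthogonality check:
  u_2 · u_1 = 0 (should be 0)
  u_3 · u_1 = 0 (should be 0)
  u_3 · u_2 = 0 (should be 0)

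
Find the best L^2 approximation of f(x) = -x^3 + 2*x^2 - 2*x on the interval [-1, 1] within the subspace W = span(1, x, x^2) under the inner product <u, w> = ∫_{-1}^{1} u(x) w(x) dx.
g(x) = 2*x^2 - 13*x/5

The best approximation g ∈ W is the orthogonal projection of f onto W. Writing g = a_0 + a_1 x + a_2 x^2, the coefficients solve the normal equations G · a = b where
  G_{ij} = <φ_i, φ_j> and b_i = <f, φ_i>, with φ_0 = 1, φ_1 = x, φ_2 = x^2.
G =
  [2, 0, 2/3]
  [0, 2/3, 0]
  [2/3, 0, 2/5],
b = (4/3, -26/15, 4/5).
Solving gives a_0 = 0, a_1 = -13/5, a_2 = 2, so
  g(x) = 2*x^2 - 13*x/5.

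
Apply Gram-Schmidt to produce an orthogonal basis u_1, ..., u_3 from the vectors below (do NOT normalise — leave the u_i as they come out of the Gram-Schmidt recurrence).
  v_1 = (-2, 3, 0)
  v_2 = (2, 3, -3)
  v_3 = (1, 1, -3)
Orthogonal basis:
  u_1 = (-2, 3, 0)
  u_2 = (36/13, 24/13, -3)
  u_3 = (-21/29, -14/29, -28/29)

Apply the Gram-Schmidt recurrence
  u_1 = v_1
  u_i = v_i − Σ_{j<i} ((v_i · u_j) / (u_j · u_j)) · u_j.

Step by step this gives:
  u_1 = (-2, 3, 0)
  u_2 = (36/13, 24/13, -3)
  u_3 = (-21/29, -14/29, -28/29)

Orthogonality check:
  u_2 · u_1 = 0 (should be 0)
  u_3 · u_1 = 0 (should be 0)
  u_3 · u_2 = 0 (should be 0)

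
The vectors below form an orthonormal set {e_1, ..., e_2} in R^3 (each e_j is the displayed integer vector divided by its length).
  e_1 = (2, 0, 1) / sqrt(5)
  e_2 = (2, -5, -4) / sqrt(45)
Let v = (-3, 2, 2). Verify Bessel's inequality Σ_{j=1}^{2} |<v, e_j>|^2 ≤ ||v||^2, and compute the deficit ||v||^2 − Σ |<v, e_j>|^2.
Σ |<v, e_j>|^2 = 16; ||v||^2 = 17; deficit = 1

Write each e_j = u_j / sqrt(<u_j, u_j>) where u_j is the displayed integer vector. Then <v, e_j> = <v, u_j> / sqrt(<u_j, u_j>), so |<v, e_j>|^2 = <v, u_j>^2 / <u_j, u_j>.
Coefficients: <v, e_1> = -4/sqrt(5), <v, e_2> = -24/sqrt(45).
Square and sum: Σ |<v, e_j>|^2 = 16.
Compute ||v||^2 = v·v = 17.
Deficit = 17 − 16 = 1 ≥ 0, confirming Bessel's inequality. (The deficit equals ||v − Σ <v,e_j> e_j||^2, the squared distance from v to span{e_j}.)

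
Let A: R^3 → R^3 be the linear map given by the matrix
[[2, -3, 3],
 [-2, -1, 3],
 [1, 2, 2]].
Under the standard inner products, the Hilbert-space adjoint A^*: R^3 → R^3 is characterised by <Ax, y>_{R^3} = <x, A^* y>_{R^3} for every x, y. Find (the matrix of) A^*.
A^* = A^T =
[[2, -2, 1],
 [-3, -1, 2],
 [3, 3, 2]]

For real matrices with standard dot products, the defining identity <Ax, y> = <x, A^* y> gives (Ax)^T y = x^T (A^*) y, i.e. x^T A^T y = x^T (A^*) y. Since this holds for all x, y, we must have A^* = A^T. Therefore
A^* =
[[2, -2, 1],
 [-3, -1, 2],
 [3, 3, 2]].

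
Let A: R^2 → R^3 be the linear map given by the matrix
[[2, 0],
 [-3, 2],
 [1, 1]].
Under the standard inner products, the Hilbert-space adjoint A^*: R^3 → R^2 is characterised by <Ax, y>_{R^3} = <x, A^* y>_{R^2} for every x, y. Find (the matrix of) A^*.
A^* = A^T =
[[2, -3, 1],
 [0, 2, 1]]

For real matrices with standard dot products, the defining identity <Ax, y> = <x, A^* y> gives (Ax)^T y = x^T (A^*) y, i.e. x^T A^T y = x^T (A^*) y. Since this holds for all x, y, we must have A^* = A^T. Therefore
A^* =
[[2, -3, 1],
 [0, 2, 1]].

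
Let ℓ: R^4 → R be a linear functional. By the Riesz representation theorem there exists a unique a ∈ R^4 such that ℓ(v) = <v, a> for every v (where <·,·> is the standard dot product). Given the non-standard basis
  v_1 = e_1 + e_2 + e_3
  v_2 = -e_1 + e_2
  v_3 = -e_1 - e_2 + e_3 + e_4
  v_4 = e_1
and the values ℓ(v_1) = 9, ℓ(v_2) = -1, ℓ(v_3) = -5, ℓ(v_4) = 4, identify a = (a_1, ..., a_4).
a = (4, 3, 2, 0)

Write a = (a_1, ..., a_4) in the standard basis. For each basis vector v_i, ℓ(v_i) = <v_i, a> is a linear equation in the a_j's. Collect the n equations into a matrix system V a = ℓ, where row i of V is v_i (expressed in the standard basis). Since V is invertible (lower-triangular with 1s on the diagonal, up to permutation), solve by back-substitution:
  V =
[[1, 1, 1, 0],
 [-1, 1, 0, 0],
 [-1, -1, 1, 1],
 [1, 0, 0, 0]]
  V a = (9, -1, -5, 4)
Solving gives a = (4, 3, 2, 0).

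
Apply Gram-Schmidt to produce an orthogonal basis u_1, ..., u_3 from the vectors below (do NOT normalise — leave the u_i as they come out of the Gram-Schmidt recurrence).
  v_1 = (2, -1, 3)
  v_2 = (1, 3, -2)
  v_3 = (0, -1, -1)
Orthogonal basis:
  u_1 = (2, -1, 3)
  u_2 = (2, 5/2, -1/2)
  u_3 = (2/3, -2/3, -2/3)

Apply the Gram-Schmidt recurrence
  u_1 = v_1
  u_i = v_i − Σ_{j<i} ((v_i · u_j) / (u_j · u_j)) · u_j.

Step by step this gives:
  u_1 = (2, -1, 3)
  u_2 = (2, 5/2, -1/2)
  u_3 = (2/3, -2/3, -2/3)

Orthogonality check:
  u_2 · u_1 = 0 (should be 0)
  u_3 · u_1 = 0 (should be 0)
  u_3 · u_2 = 0 (should be 0)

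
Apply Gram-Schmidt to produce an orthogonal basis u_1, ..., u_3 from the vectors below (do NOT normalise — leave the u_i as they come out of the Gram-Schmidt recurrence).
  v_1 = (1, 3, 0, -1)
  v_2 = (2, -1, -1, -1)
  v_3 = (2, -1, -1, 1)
Orthogonal basis:
  u_1 = (1, 3, 0, -1)
  u_2 = (2, -1, -1, -1)
  u_3 = (58/77, 20/77, -2/7, 118/77)

Apply the Gram-Schmidt recurrence
  u_1 = v_1
  u_i = v_i − Σ_{j<i} ((v_i · u_j) / (u_j · u_j)) · u_j.

Step by step this gives:
  u_1 = (1, 3, 0, -1)
  u_2 = (2, -1, -1, -1)
  u_3 = (58/77, 20/77, -2/7, 118/77)

Orthogonality check:
  u_2 · u_1 = 0 (should be 0)
  u_3 · u_1 = 0 (should be 0)
  u_3 · u_2 = 0 (should be 0)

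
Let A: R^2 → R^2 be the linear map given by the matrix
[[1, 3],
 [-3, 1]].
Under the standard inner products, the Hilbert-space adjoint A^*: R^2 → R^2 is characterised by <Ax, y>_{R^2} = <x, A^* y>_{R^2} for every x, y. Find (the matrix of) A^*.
A^* = A^T =
[[1, -3],
 [3, 1]]

For real matrices with standard dot products, the defining identity <Ax, y> = <x, A^* y> gives (Ax)^T y = x^T (A^*) y, i.e. x^T A^T y = x^T (A^*) y. Since this holds for all x, y, we must have A^* = A^T. Therefore
A^* =
[[1, -3],
 [3, 1]].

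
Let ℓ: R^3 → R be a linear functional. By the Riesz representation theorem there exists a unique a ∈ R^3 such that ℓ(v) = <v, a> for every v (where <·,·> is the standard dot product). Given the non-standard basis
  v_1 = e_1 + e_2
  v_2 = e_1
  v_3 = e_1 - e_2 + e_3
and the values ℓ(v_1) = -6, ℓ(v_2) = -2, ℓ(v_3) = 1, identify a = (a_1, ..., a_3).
a = (-2, -4, -1)

Write a = (a_1, ..., a_3) in the standard basis. For each basis vector v_i, ℓ(v_i) = <v_i, a> is a linear equation in the a_j's. Collect the n equations into a matrix system V a = ℓ, where row i of V is v_i (expressed in the standard basis). Since V is invertible (lower-triangular with 1s on the diagonal, up to permutation), solve by back-substitution:
  V =
[[1, 1, 0],
 [1, 0, 0],
 [1, -1, 1]]
  V a = (-6, -2, 1)
Solving gives a = (-2, -4, -1).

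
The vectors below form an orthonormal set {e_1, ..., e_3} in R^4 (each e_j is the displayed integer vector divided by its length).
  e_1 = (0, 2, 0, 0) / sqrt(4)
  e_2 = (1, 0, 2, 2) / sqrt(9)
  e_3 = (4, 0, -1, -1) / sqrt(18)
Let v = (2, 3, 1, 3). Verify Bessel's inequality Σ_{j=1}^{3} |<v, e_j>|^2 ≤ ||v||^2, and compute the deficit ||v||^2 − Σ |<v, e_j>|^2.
Σ |<v, e_j>|^2 = 21; ||v||^2 = 23; deficit = 2

Write each e_j = u_j / sqrt(<u_j, u_j>) where u_j is the displayed integer vector. Then <v, e_j> = <v, u_j> / sqrt(<u_j, u_j>), so |<v, e_j>|^2 = <v, u_j>^2 / <u_j, u_j>.
Coefficients: <v, e_1> = 6/sqrt(4), <v, e_2> = 10/sqrt(9), <v, e_3> = 4/sqrt(18).
Square and sum: Σ |<v, e_j>|^2 = 21.
Compute ||v||^2 = v·v = 23.
Deficit = 23 − 21 = 2 ≥ 0, confirming Bessel's inequality. (The deficit equals ||v − Σ <v,e_j> e_j||^2, the squared distance from v to span{e_j}.)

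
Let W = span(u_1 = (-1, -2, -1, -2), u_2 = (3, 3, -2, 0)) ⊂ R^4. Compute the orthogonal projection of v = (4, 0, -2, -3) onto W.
proj_W(v) = (364/171, 164/171, -64/19, -400/171)

Set up U = [u_1 | ... | u_2] ∈ R^(4×2). The projector onto W = col(U) is P = U (U^T U)^(-1) U^T.
Compute U^T U =
  [10, -7]
  [-7, 22],
and U^T v = (4, 16).
Solve U^T U · c = U^T v for the coefficients: c = (200/171, 188/171). The projection is proj_W(v) = U c.
Check: (v - proj_W(v)) · u_1 = 0  (should be 0).
Check: (v - proj_W(v)) · u_2 = 0  (should be 0).
Result: proj_W(v) = (364/171, 164/171, -64/19, -400/171).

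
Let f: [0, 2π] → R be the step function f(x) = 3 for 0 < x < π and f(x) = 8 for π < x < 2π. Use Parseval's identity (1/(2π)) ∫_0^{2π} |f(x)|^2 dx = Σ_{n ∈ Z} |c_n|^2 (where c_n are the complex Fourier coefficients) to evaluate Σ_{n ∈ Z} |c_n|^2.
Σ |c_n|^2 = 73/2

Parseval equates the L^2 energy of f (normalised by 1/(2π)) with the ℓ^2 sum of its Fourier coefficients: (1/(2π)) ∫_0^{2π} |f|^2 = Σ |c_n|^2.
Compute the left side: (1/(2π)) [∫_0^π 3^2 dx + ∫_π^{2π} 8^2 dx] = (1/(2π)) · (9π + 64π) = (9 + 64)/2 = 73/2.
So Σ_{n ∈ Z} |c_n|^2 = 73/2.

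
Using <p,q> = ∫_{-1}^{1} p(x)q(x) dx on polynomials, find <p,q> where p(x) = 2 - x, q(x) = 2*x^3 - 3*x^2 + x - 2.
<p,q> = -202/15

Expand the product: p(x)·q(x) = -2*x^4 + 7*x^3 - 7*x^2 + 4*x - 4.
∫_{-1}^{1} of each monomial x^k gives [2/(k+1) if k even, 0 if k odd]. Integrating term-by-term (or equivalently evaluating the antiderivative F(x) = -2*x^5/5 + 7*x^4/4 - 7*x^3/3 + 2*x^2 - 4*x at the endpoints):
  F(1) − F(−1) = -179/60 − (629/60) = -202/15.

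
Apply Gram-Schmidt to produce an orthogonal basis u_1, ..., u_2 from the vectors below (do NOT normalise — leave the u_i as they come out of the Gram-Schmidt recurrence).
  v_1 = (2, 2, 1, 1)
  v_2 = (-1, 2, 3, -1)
Orthogonal basis:
  u_1 = (2, 2, 1, 1)
  u_2 = (-9/5, 6/5, 13/5, -7/5)

Apply the Gram-Schmidt recurrence
  u_1 = v_1
  u_i = v_i − Σ_{j<i} ((v_i · u_j) / (u_j · u_j)) · u_j.

Step by step this gives:
  u_1 = (2, 2, 1, 1)
  u_2 = (-9/5, 6/5, 13/5, -7/5)

Orthogonality check:
  u_2 · u_1 = 0 (should be 0)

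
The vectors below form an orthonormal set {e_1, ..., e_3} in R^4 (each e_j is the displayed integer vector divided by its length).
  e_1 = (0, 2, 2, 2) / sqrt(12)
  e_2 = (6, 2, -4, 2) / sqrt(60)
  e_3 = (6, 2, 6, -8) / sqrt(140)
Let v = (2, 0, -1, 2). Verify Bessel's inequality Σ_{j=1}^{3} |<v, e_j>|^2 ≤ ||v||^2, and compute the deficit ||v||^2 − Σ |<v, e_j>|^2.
Σ |<v, e_j>|^2 = 54/7; ||v||^2 = 9; deficit = 9/7

Write each e_j = u_j / sqrt(<u_j, u_j>) where u_j is the displayed integer vector. Then <v, e_j> = <v, u_j> / sqrt(<u_j, u_j>), so |<v, e_j>|^2 = <v, u_j>^2 / <u_j, u_j>.
Coefficients: <v, e_1> = 2/sqrt(12), <v, e_2> = 20/sqrt(60), <v, e_3> = -10/sqrt(140).
Square and sum: Σ |<v, e_j>|^2 = 54/7.
Compute ||v||^2 = v·v = 9.
Deficit = 9 − 54/7 = 9/7 ≥ 0, confirming Bessel's inequality. (The deficit equals ||v − Σ <v,e_j> e_j||^2, the squared distance from v to span{e_j}.)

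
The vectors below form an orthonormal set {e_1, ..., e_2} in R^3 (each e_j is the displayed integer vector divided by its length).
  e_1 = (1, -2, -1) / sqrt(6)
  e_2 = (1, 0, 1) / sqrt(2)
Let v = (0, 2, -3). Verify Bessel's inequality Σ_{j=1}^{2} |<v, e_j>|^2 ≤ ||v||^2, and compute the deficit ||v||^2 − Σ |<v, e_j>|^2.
Σ |<v, e_j>|^2 = 14/3; ||v||^2 = 13; deficit = 25/3

Write each e_j = u_j / sqrt(<u_j, u_j>) where u_j is the displayed integer vector. Then <v, e_j> = <v, u_j> / sqrt(<u_j, u_j>), so |<v, e_j>|^2 = <v, u_j>^2 / <u_j, u_j>.
Coefficients: <v, e_1> = -1/sqrt(6), <v, e_2> = -3/sqrt(2).
Square and sum: Σ |<v, e_j>|^2 = 14/3.
Compute ||v||^2 = v·v = 13.
Deficit = 13 − 14/3 = 25/3 ≥ 0, confirming Bessel's inequality. (The deficit equals ||v − Σ <v,e_j> e_j||^2, the squared distance from v to span{e_j}.)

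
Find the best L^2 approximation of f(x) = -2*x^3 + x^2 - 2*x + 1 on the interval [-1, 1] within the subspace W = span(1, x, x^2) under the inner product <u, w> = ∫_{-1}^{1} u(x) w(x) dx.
g(x) = x^2 - 16*x/5 + 1

The best approximation g ∈ W is the orthogonal projection of f onto W. Writing g = a_0 + a_1 x + a_2 x^2, the coefficients solve the normal equations G · a = b where
  G_{ij} = <φ_i, φ_j> and b_i = <f, φ_i>, with φ_0 = 1, φ_1 = x, φ_2 = x^2.
G =
  [2, 0, 2/3]
  [0, 2/3, 0]
  [2/3, 0, 2/5],
b = (8/3, -32/15, 16/15).
Solving gives a_0 = 1, a_1 = -16/5, a_2 = 1, so
  g(x) = x^2 - 16*x/5 + 1.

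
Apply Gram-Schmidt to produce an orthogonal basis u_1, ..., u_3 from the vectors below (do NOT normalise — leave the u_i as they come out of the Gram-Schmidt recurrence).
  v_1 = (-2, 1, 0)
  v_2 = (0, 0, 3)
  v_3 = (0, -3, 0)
Orthogonal basis:
  u_1 = (-2, 1, 0)
  u_2 = (0, 0, 3)
  u_3 = (-6/5, -12/5, 0)

Apply the Gram-Schmidt recurrence
  u_1 = v_1
  u_i = v_i − Σ_{j<i} ((v_i · u_j) / (u_j · u_j)) · u_j.

Step by step this gives:
  u_1 = (-2, 1, 0)
  u_2 = (0, 0, 3)
  u_3 = (-6/5, -12/5, 0)

Orthogonality check:
  u_2 · u_1 = 0 (should be 0)
  u_3 · u_1 = 0 (should be 0)
  u_3 · u_2 = 0 (should be 0)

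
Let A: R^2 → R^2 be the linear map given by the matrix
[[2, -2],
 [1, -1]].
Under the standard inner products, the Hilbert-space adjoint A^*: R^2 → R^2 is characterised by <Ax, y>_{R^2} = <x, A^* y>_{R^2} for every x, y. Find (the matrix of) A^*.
A^* = A^T =
[[2, 1],
 [-2, -1]]

For real matrices with standard dot products, the defining identity <Ax, y> = <x, A^* y> gives (Ax)^T y = x^T (A^*) y, i.e. x^T A^T y = x^T (A^*) y. Since this holds for all x, y, we must have A^* = A^T. Therefore
A^* =
[[2, 1],
 [-2, -1]].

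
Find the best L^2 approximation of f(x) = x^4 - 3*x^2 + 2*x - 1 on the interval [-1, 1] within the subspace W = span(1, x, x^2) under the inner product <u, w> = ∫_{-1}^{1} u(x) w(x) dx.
g(x) = -15*x^2/7 + 2*x - 38/35

The best approximation g ∈ W is the orthogonal projection of f onto W. Writing g = a_0 + a_1 x + a_2 x^2, the coefficients solve the normal equations G · a = b where
  G_{ij} = <φ_i, φ_j> and b_i = <f, φ_i>, with φ_0 = 1, φ_1 = x, φ_2 = x^2.
G =
  [2, 0, 2/3]
  [0, 2/3, 0]
  [2/3, 0, 2/5],
b = (-18/5, 4/3, -166/105).
Solving gives a_0 = -38/35, a_1 = 2, a_2 = -15/7, so
  g(x) = -15*x^2/7 + 2*x - 38/35.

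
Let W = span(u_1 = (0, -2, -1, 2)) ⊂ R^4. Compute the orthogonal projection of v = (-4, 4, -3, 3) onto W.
proj_W(v) = (0, -2/9, -1/9, 2/9)

Set up U = [u_1 | ... | u_1] ∈ R^(4×1). The projector onto W = col(U) is P = U (U^T U)^(-1) U^T.
Compute U^T U =
  [9],
and U^T v = (1).
Solve U^T U · c = U^T v for the coefficients: c = (1/9). The projection is proj_W(v) = U c.
Check: (v - proj_W(v)) · u_1 = 0  (should be 0).
Result: proj_W(v) = (0, -2/9, -1/9, 2/9).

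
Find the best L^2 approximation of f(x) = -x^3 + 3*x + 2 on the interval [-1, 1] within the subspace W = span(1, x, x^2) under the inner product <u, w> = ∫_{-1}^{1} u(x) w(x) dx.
g(x) = 12*x/5 + 2

The best approximation g ∈ W is the orthogonal projection of f onto W. Writing g = a_0 + a_1 x + a_2 x^2, the coefficients solve the normal equations G · a = b where
  G_{ij} = <φ_i, φ_j> and b_i = <f, φ_i>, with φ_0 = 1, φ_1 = x, φ_2 = x^2.
G =
  [2, 0, 2/3]
  [0, 2/3, 0]
  [2/3, 0, 2/5],
b = (4, 8/5, 4/3).
Solving gives a_0 = 2, a_1 = 12/5, a_2 = 0, so
  g(x) = 12*x/5 + 2.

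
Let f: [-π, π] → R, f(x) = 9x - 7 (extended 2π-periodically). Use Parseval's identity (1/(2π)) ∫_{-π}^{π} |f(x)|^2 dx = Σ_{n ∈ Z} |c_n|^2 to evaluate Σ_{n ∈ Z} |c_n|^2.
Σ |c_n|^2 = 27π^2 + 49

Expand and integrate term by term over [-π, π]:
  ∫ (9x)^2 dx = 81·(2π^3/3); ∫ 2·9·(-7)·x dx = 0 (odd integrand); ∫ (-7)^2 dx = 49·2π.
So (1/(2π)) ∫_{-π}^{π} (9x - 7)^2 dx = 81π^2/3 + 49 = 27π^2 + 49.
Parseval ⇒ Σ |c_n|^2 = 27π^2 + 49.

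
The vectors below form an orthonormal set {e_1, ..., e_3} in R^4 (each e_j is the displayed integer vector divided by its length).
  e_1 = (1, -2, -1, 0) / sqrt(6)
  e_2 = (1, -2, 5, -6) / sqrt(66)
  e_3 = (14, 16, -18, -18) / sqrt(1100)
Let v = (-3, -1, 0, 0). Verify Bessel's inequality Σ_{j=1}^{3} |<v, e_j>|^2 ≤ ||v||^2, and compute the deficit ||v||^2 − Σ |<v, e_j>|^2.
Σ |<v, e_j>|^2 = 81/25; ||v||^2 = 10; deficit = 169/25

Write each e_j = u_j / sqrt(<u_j, u_j>) where u_j is the displayed integer vector. Then <v, e_j> = <v, u_j> / sqrt(<u_j, u_j>), so |<v, e_j>|^2 = <v, u_j>^2 / <u_j, u_j>.
Coefficients: <v, e_1> = -1/sqrt(6), <v, e_2> = -1/sqrt(66), <v, e_3> = -58/sqrt(1100).
Square and sum: Σ |<v, e_j>|^2 = 81/25.
Compute ||v||^2 = v·v = 10.
Deficit = 10 − 81/25 = 169/25 ≥ 0, confirming Bessel's inequality. (The deficit equals ||v − Σ <v,e_j> e_j||^2, the squared distance from v to span{e_j}.)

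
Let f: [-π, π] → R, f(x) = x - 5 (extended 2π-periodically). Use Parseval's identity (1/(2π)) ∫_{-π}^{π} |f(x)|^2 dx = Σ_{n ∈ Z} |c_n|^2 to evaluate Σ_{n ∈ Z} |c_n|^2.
Σ |c_n|^2 = π^2/3 + 25

Expand and integrate term by term over [-π, π]:
  ∫ (x)^2 dx = 1·(2π^3/3); ∫ 2·1·(-5)·x dx = 0 (odd integrand); ∫ (-5)^2 dx = 25·2π.
So (1/(2π)) ∫_{-π}^{π} (x - 5)^2 dx = 1π^2/3 + 25 = π^2/3 + 25.
Parseval ⇒ Σ |c_n|^2 = π^2/3 + 25.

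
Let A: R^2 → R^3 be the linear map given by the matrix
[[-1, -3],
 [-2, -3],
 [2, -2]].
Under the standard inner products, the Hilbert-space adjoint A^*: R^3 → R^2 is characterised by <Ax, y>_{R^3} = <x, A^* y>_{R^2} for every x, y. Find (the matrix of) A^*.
A^* = A^T =
[[-1, -2, 2],
 [-3, -3, -2]]

For real matrices with standard dot products, the defining identity <Ax, y> = <x, A^* y> gives (Ax)^T y = x^T (A^*) y, i.e. x^T A^T y = x^T (A^*) y. Since this holds for all x, y, we must have A^* = A^T. Therefore
A^* =
[[-1, -2, 2],
 [-3, -3, -2]].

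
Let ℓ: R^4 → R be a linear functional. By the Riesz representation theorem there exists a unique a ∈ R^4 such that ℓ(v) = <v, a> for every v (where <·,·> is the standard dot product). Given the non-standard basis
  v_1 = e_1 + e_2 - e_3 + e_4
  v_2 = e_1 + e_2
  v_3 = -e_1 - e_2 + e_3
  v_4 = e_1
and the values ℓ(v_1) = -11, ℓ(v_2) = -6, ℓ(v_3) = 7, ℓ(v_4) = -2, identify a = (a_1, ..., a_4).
a = (-2, -4, 1, -4)

Write a = (a_1, ..., a_4) in the standard basis. For each basis vector v_i, ℓ(v_i) = <v_i, a> is a linear equation in the a_j's. Collect the n equations into a matrix system V a = ℓ, where row i of V is v_i (expressed in the standard basis). Since V is invertible (lower-triangular with 1s on the diagonal, up to permutation), solve by back-substitution:
  V =
[[1, 1, -1, 1],
 [1, 1, 0, 0],
 [-1, -1, 1, 0],
 [1, 0, 0, 0]]
  V a = (-11, -6, 7, -2)
Solving gives a = (-2, -4, 1, -4).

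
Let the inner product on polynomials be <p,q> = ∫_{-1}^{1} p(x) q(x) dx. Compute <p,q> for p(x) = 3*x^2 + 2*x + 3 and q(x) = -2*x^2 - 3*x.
<p,q> = -52/5

Expand the product: p(x)·q(x) = -6*x^4 - 13*x^3 - 12*x^2 - 9*x.
∫_{-1}^{1} of each monomial x^k gives [2/(k+1) if k even, 0 if k odd]. Integrating term-by-term (or equivalently evaluating the antiderivative F(x) = -6*x^5/5 - 13*x^4/4 - 4*x^3 - 9*x^2/2 at the endpoints):
  F(1) − F(−1) = -259/20 − (-51/20) = -52/5.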